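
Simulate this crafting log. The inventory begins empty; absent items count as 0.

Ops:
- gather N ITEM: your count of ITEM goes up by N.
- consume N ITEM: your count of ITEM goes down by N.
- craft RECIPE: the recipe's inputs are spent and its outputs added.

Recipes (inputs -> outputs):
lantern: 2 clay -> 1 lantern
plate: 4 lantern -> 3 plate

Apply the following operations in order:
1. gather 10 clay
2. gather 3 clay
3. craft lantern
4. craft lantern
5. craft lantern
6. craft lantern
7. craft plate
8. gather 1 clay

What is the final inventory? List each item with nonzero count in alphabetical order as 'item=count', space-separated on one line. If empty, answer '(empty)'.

Answer: clay=6 plate=3

Derivation:
After 1 (gather 10 clay): clay=10
After 2 (gather 3 clay): clay=13
After 3 (craft lantern): clay=11 lantern=1
After 4 (craft lantern): clay=9 lantern=2
After 5 (craft lantern): clay=7 lantern=3
After 6 (craft lantern): clay=5 lantern=4
After 7 (craft plate): clay=5 plate=3
After 8 (gather 1 clay): clay=6 plate=3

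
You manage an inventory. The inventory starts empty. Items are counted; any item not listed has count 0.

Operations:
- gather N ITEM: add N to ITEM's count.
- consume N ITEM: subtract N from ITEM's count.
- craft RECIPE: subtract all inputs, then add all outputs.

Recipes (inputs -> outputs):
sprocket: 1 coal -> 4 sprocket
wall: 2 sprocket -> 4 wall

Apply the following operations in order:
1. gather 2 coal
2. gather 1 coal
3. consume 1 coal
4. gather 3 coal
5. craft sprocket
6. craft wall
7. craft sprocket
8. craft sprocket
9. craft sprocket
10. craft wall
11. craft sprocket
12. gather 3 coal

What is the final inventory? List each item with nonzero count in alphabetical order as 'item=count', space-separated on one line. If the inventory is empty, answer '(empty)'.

Answer: coal=3 sprocket=16 wall=8

Derivation:
After 1 (gather 2 coal): coal=2
After 2 (gather 1 coal): coal=3
After 3 (consume 1 coal): coal=2
After 4 (gather 3 coal): coal=5
After 5 (craft sprocket): coal=4 sprocket=4
After 6 (craft wall): coal=4 sprocket=2 wall=4
After 7 (craft sprocket): coal=3 sprocket=6 wall=4
After 8 (craft sprocket): coal=2 sprocket=10 wall=4
After 9 (craft sprocket): coal=1 sprocket=14 wall=4
After 10 (craft wall): coal=1 sprocket=12 wall=8
After 11 (craft sprocket): sprocket=16 wall=8
After 12 (gather 3 coal): coal=3 sprocket=16 wall=8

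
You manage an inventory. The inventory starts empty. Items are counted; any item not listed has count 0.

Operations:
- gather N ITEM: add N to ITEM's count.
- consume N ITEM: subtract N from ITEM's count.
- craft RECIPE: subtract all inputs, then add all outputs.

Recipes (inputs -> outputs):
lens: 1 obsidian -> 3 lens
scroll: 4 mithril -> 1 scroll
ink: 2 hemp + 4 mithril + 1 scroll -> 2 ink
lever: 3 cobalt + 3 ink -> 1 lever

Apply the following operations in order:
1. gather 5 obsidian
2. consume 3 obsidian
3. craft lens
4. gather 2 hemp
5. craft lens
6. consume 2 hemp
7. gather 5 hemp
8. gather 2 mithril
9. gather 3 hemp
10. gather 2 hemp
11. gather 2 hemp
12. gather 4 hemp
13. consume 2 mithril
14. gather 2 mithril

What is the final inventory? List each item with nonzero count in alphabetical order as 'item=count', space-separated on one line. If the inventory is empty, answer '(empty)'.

Answer: hemp=16 lens=6 mithril=2

Derivation:
After 1 (gather 5 obsidian): obsidian=5
After 2 (consume 3 obsidian): obsidian=2
After 3 (craft lens): lens=3 obsidian=1
After 4 (gather 2 hemp): hemp=2 lens=3 obsidian=1
After 5 (craft lens): hemp=2 lens=6
After 6 (consume 2 hemp): lens=6
After 7 (gather 5 hemp): hemp=5 lens=6
After 8 (gather 2 mithril): hemp=5 lens=6 mithril=2
After 9 (gather 3 hemp): hemp=8 lens=6 mithril=2
After 10 (gather 2 hemp): hemp=10 lens=6 mithril=2
After 11 (gather 2 hemp): hemp=12 lens=6 mithril=2
After 12 (gather 4 hemp): hemp=16 lens=6 mithril=2
After 13 (consume 2 mithril): hemp=16 lens=6
After 14 (gather 2 mithril): hemp=16 lens=6 mithril=2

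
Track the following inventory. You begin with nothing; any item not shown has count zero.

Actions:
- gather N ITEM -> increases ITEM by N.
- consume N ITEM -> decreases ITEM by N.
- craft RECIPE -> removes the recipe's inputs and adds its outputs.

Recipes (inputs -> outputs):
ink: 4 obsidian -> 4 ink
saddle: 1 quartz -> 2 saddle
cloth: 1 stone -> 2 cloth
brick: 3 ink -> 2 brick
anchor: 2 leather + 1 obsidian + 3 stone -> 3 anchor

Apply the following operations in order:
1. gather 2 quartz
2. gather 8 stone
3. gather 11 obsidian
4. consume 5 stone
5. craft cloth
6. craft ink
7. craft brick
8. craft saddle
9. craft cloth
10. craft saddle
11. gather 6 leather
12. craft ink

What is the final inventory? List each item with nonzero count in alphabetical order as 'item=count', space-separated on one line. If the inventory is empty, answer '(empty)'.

After 1 (gather 2 quartz): quartz=2
After 2 (gather 8 stone): quartz=2 stone=8
After 3 (gather 11 obsidian): obsidian=11 quartz=2 stone=8
After 4 (consume 5 stone): obsidian=11 quartz=2 stone=3
After 5 (craft cloth): cloth=2 obsidian=11 quartz=2 stone=2
After 6 (craft ink): cloth=2 ink=4 obsidian=7 quartz=2 stone=2
After 7 (craft brick): brick=2 cloth=2 ink=1 obsidian=7 quartz=2 stone=2
After 8 (craft saddle): brick=2 cloth=2 ink=1 obsidian=7 quartz=1 saddle=2 stone=2
After 9 (craft cloth): brick=2 cloth=4 ink=1 obsidian=7 quartz=1 saddle=2 stone=1
After 10 (craft saddle): brick=2 cloth=4 ink=1 obsidian=7 saddle=4 stone=1
After 11 (gather 6 leather): brick=2 cloth=4 ink=1 leather=6 obsidian=7 saddle=4 stone=1
After 12 (craft ink): brick=2 cloth=4 ink=5 leather=6 obsidian=3 saddle=4 stone=1

Answer: brick=2 cloth=4 ink=5 leather=6 obsidian=3 saddle=4 stone=1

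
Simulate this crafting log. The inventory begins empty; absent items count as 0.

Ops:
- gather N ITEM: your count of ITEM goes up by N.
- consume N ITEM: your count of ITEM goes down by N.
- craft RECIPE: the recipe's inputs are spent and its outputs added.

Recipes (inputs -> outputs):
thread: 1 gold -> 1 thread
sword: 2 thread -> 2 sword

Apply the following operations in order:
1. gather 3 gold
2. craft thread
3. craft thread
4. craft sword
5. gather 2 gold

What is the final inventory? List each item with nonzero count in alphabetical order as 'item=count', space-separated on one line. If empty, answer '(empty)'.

Answer: gold=3 sword=2

Derivation:
After 1 (gather 3 gold): gold=3
After 2 (craft thread): gold=2 thread=1
After 3 (craft thread): gold=1 thread=2
After 4 (craft sword): gold=1 sword=2
After 5 (gather 2 gold): gold=3 sword=2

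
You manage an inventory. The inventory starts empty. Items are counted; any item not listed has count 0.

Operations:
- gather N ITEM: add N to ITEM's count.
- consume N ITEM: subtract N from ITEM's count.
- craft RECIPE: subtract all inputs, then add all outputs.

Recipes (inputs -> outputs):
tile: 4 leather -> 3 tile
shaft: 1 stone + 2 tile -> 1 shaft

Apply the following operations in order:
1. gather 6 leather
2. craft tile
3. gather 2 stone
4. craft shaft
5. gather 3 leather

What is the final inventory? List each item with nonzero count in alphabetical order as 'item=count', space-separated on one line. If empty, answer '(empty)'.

Answer: leather=5 shaft=1 stone=1 tile=1

Derivation:
After 1 (gather 6 leather): leather=6
After 2 (craft tile): leather=2 tile=3
After 3 (gather 2 stone): leather=2 stone=2 tile=3
After 4 (craft shaft): leather=2 shaft=1 stone=1 tile=1
After 5 (gather 3 leather): leather=5 shaft=1 stone=1 tile=1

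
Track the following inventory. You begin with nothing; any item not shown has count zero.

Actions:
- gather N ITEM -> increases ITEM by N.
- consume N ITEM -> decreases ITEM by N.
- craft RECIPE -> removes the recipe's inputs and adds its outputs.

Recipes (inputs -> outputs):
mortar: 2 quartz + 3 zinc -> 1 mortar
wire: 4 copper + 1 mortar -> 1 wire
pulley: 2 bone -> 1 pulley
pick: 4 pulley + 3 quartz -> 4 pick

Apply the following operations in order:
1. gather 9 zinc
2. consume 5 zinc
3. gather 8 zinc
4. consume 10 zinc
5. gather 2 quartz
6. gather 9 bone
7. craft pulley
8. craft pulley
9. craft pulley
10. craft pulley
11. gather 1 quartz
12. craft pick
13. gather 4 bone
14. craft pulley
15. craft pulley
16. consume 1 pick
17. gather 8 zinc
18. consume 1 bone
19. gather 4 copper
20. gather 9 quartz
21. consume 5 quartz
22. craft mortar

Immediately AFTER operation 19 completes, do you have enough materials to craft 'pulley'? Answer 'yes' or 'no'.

Answer: no

Derivation:
After 1 (gather 9 zinc): zinc=9
After 2 (consume 5 zinc): zinc=4
After 3 (gather 8 zinc): zinc=12
After 4 (consume 10 zinc): zinc=2
After 5 (gather 2 quartz): quartz=2 zinc=2
After 6 (gather 9 bone): bone=9 quartz=2 zinc=2
After 7 (craft pulley): bone=7 pulley=1 quartz=2 zinc=2
After 8 (craft pulley): bone=5 pulley=2 quartz=2 zinc=2
After 9 (craft pulley): bone=3 pulley=3 quartz=2 zinc=2
After 10 (craft pulley): bone=1 pulley=4 quartz=2 zinc=2
After 11 (gather 1 quartz): bone=1 pulley=4 quartz=3 zinc=2
After 12 (craft pick): bone=1 pick=4 zinc=2
After 13 (gather 4 bone): bone=5 pick=4 zinc=2
After 14 (craft pulley): bone=3 pick=4 pulley=1 zinc=2
After 15 (craft pulley): bone=1 pick=4 pulley=2 zinc=2
After 16 (consume 1 pick): bone=1 pick=3 pulley=2 zinc=2
After 17 (gather 8 zinc): bone=1 pick=3 pulley=2 zinc=10
After 18 (consume 1 bone): pick=3 pulley=2 zinc=10
After 19 (gather 4 copper): copper=4 pick=3 pulley=2 zinc=10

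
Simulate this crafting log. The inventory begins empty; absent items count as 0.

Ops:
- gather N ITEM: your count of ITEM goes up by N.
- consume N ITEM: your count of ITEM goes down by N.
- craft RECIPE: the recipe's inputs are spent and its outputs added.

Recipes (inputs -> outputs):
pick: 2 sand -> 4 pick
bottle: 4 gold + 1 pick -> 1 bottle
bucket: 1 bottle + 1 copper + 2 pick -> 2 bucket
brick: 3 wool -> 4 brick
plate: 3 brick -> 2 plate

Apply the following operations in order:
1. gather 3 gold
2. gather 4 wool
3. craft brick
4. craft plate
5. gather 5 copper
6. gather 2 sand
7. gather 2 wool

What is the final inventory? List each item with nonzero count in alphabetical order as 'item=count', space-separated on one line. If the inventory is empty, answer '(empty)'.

After 1 (gather 3 gold): gold=3
After 2 (gather 4 wool): gold=3 wool=4
After 3 (craft brick): brick=4 gold=3 wool=1
After 4 (craft plate): brick=1 gold=3 plate=2 wool=1
After 5 (gather 5 copper): brick=1 copper=5 gold=3 plate=2 wool=1
After 6 (gather 2 sand): brick=1 copper=5 gold=3 plate=2 sand=2 wool=1
After 7 (gather 2 wool): brick=1 copper=5 gold=3 plate=2 sand=2 wool=3

Answer: brick=1 copper=5 gold=3 plate=2 sand=2 wool=3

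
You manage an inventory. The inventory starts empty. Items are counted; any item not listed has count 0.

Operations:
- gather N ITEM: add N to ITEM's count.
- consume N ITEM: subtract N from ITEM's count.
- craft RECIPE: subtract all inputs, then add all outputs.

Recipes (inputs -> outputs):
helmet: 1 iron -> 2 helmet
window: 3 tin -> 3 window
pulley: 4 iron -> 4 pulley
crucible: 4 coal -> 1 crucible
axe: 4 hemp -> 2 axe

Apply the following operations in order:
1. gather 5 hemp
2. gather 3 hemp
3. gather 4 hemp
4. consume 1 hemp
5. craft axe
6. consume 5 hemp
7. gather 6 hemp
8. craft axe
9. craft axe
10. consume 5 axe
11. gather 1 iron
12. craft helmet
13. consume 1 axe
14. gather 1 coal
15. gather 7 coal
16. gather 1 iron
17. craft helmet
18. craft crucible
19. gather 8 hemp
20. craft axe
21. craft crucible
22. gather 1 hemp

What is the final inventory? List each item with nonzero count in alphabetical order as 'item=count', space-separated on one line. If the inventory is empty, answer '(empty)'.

After 1 (gather 5 hemp): hemp=5
After 2 (gather 3 hemp): hemp=8
After 3 (gather 4 hemp): hemp=12
After 4 (consume 1 hemp): hemp=11
After 5 (craft axe): axe=2 hemp=7
After 6 (consume 5 hemp): axe=2 hemp=2
After 7 (gather 6 hemp): axe=2 hemp=8
After 8 (craft axe): axe=4 hemp=4
After 9 (craft axe): axe=6
After 10 (consume 5 axe): axe=1
After 11 (gather 1 iron): axe=1 iron=1
After 12 (craft helmet): axe=1 helmet=2
After 13 (consume 1 axe): helmet=2
After 14 (gather 1 coal): coal=1 helmet=2
After 15 (gather 7 coal): coal=8 helmet=2
After 16 (gather 1 iron): coal=8 helmet=2 iron=1
After 17 (craft helmet): coal=8 helmet=4
After 18 (craft crucible): coal=4 crucible=1 helmet=4
After 19 (gather 8 hemp): coal=4 crucible=1 helmet=4 hemp=8
After 20 (craft axe): axe=2 coal=4 crucible=1 helmet=4 hemp=4
After 21 (craft crucible): axe=2 crucible=2 helmet=4 hemp=4
After 22 (gather 1 hemp): axe=2 crucible=2 helmet=4 hemp=5

Answer: axe=2 crucible=2 helmet=4 hemp=5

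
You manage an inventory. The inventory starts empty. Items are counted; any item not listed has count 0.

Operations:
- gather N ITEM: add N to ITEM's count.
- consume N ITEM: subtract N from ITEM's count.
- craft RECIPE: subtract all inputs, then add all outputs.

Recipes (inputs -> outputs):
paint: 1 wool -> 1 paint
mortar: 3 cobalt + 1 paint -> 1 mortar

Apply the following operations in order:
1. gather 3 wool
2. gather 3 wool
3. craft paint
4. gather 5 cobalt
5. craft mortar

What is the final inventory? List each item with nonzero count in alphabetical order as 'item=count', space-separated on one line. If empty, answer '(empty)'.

Answer: cobalt=2 mortar=1 wool=5

Derivation:
After 1 (gather 3 wool): wool=3
After 2 (gather 3 wool): wool=6
After 3 (craft paint): paint=1 wool=5
After 4 (gather 5 cobalt): cobalt=5 paint=1 wool=5
After 5 (craft mortar): cobalt=2 mortar=1 wool=5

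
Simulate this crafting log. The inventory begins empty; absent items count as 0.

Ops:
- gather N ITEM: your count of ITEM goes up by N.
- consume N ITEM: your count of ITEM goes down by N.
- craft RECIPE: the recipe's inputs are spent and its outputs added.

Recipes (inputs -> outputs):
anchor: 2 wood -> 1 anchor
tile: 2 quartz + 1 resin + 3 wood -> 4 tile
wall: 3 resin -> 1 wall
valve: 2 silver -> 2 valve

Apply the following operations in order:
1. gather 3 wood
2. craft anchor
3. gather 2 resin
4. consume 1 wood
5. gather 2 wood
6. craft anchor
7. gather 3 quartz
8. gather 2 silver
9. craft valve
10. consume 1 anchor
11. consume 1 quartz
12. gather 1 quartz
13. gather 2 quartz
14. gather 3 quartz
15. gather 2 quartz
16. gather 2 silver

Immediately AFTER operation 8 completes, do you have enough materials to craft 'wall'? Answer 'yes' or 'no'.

After 1 (gather 3 wood): wood=3
After 2 (craft anchor): anchor=1 wood=1
After 3 (gather 2 resin): anchor=1 resin=2 wood=1
After 4 (consume 1 wood): anchor=1 resin=2
After 5 (gather 2 wood): anchor=1 resin=2 wood=2
After 6 (craft anchor): anchor=2 resin=2
After 7 (gather 3 quartz): anchor=2 quartz=3 resin=2
After 8 (gather 2 silver): anchor=2 quartz=3 resin=2 silver=2

Answer: no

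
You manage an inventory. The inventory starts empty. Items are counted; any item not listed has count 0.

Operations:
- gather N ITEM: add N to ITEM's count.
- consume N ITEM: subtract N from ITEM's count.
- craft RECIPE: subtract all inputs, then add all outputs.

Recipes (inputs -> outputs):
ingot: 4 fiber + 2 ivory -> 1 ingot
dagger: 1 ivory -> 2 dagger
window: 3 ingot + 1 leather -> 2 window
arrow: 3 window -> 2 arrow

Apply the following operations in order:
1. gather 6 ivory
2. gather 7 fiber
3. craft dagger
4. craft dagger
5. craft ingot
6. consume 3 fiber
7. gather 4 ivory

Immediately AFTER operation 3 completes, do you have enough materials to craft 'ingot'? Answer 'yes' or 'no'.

After 1 (gather 6 ivory): ivory=6
After 2 (gather 7 fiber): fiber=7 ivory=6
After 3 (craft dagger): dagger=2 fiber=7 ivory=5

Answer: yes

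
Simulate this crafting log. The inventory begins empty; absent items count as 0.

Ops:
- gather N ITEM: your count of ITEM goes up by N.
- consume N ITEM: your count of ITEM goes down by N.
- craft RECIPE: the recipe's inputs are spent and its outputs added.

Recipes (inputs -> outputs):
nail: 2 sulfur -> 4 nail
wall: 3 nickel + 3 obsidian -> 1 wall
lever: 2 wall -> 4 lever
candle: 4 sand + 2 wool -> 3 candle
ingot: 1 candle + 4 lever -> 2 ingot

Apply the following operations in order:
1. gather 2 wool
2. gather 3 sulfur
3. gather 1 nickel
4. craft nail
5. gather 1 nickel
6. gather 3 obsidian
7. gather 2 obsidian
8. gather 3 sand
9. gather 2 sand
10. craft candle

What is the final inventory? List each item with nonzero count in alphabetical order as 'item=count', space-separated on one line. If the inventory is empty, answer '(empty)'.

Answer: candle=3 nail=4 nickel=2 obsidian=5 sand=1 sulfur=1

Derivation:
After 1 (gather 2 wool): wool=2
After 2 (gather 3 sulfur): sulfur=3 wool=2
After 3 (gather 1 nickel): nickel=1 sulfur=3 wool=2
After 4 (craft nail): nail=4 nickel=1 sulfur=1 wool=2
After 5 (gather 1 nickel): nail=4 nickel=2 sulfur=1 wool=2
After 6 (gather 3 obsidian): nail=4 nickel=2 obsidian=3 sulfur=1 wool=2
After 7 (gather 2 obsidian): nail=4 nickel=2 obsidian=5 sulfur=1 wool=2
After 8 (gather 3 sand): nail=4 nickel=2 obsidian=5 sand=3 sulfur=1 wool=2
After 9 (gather 2 sand): nail=4 nickel=2 obsidian=5 sand=5 sulfur=1 wool=2
After 10 (craft candle): candle=3 nail=4 nickel=2 obsidian=5 sand=1 sulfur=1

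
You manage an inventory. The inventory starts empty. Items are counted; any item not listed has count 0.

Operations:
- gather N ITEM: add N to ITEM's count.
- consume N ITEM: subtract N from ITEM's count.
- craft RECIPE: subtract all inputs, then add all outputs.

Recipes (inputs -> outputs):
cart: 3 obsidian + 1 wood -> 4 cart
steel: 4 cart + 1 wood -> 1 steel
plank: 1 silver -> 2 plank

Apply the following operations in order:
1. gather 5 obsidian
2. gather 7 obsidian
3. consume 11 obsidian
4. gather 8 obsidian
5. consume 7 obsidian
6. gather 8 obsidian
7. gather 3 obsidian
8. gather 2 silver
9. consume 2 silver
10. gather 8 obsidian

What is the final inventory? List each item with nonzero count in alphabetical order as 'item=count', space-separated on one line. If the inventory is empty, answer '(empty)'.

Answer: obsidian=21

Derivation:
After 1 (gather 5 obsidian): obsidian=5
After 2 (gather 7 obsidian): obsidian=12
After 3 (consume 11 obsidian): obsidian=1
After 4 (gather 8 obsidian): obsidian=9
After 5 (consume 7 obsidian): obsidian=2
After 6 (gather 8 obsidian): obsidian=10
After 7 (gather 3 obsidian): obsidian=13
After 8 (gather 2 silver): obsidian=13 silver=2
After 9 (consume 2 silver): obsidian=13
After 10 (gather 8 obsidian): obsidian=21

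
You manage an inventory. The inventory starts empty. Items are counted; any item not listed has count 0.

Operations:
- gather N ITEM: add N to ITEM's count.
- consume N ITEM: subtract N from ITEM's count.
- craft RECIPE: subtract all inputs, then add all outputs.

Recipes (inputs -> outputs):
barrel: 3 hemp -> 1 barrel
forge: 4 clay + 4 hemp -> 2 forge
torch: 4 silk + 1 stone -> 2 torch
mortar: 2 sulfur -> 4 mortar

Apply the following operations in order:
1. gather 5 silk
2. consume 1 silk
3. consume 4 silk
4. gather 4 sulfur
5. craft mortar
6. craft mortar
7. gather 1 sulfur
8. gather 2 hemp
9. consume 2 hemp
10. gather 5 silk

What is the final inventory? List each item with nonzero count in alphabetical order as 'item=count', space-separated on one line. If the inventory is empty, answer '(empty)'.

After 1 (gather 5 silk): silk=5
After 2 (consume 1 silk): silk=4
After 3 (consume 4 silk): (empty)
After 4 (gather 4 sulfur): sulfur=4
After 5 (craft mortar): mortar=4 sulfur=2
After 6 (craft mortar): mortar=8
After 7 (gather 1 sulfur): mortar=8 sulfur=1
After 8 (gather 2 hemp): hemp=2 mortar=8 sulfur=1
After 9 (consume 2 hemp): mortar=8 sulfur=1
After 10 (gather 5 silk): mortar=8 silk=5 sulfur=1

Answer: mortar=8 silk=5 sulfur=1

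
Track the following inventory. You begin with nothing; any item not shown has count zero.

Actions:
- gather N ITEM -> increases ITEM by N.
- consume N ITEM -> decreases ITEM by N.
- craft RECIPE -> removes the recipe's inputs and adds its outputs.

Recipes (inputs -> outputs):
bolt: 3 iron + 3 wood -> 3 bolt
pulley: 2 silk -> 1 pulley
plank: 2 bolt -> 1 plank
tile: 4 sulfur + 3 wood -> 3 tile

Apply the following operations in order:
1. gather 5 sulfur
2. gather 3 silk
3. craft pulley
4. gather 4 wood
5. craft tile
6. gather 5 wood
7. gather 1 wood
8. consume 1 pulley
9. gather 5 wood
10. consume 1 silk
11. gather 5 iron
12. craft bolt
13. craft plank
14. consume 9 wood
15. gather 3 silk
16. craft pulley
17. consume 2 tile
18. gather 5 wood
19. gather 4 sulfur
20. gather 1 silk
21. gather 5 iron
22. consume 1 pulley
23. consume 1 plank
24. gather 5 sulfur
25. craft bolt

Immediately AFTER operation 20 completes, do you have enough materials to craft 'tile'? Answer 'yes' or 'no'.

After 1 (gather 5 sulfur): sulfur=5
After 2 (gather 3 silk): silk=3 sulfur=5
After 3 (craft pulley): pulley=1 silk=1 sulfur=5
After 4 (gather 4 wood): pulley=1 silk=1 sulfur=5 wood=4
After 5 (craft tile): pulley=1 silk=1 sulfur=1 tile=3 wood=1
After 6 (gather 5 wood): pulley=1 silk=1 sulfur=1 tile=3 wood=6
After 7 (gather 1 wood): pulley=1 silk=1 sulfur=1 tile=3 wood=7
After 8 (consume 1 pulley): silk=1 sulfur=1 tile=3 wood=7
After 9 (gather 5 wood): silk=1 sulfur=1 tile=3 wood=12
After 10 (consume 1 silk): sulfur=1 tile=3 wood=12
After 11 (gather 5 iron): iron=5 sulfur=1 tile=3 wood=12
After 12 (craft bolt): bolt=3 iron=2 sulfur=1 tile=3 wood=9
After 13 (craft plank): bolt=1 iron=2 plank=1 sulfur=1 tile=3 wood=9
After 14 (consume 9 wood): bolt=1 iron=2 plank=1 sulfur=1 tile=3
After 15 (gather 3 silk): bolt=1 iron=2 plank=1 silk=3 sulfur=1 tile=3
After 16 (craft pulley): bolt=1 iron=2 plank=1 pulley=1 silk=1 sulfur=1 tile=3
After 17 (consume 2 tile): bolt=1 iron=2 plank=1 pulley=1 silk=1 sulfur=1 tile=1
After 18 (gather 5 wood): bolt=1 iron=2 plank=1 pulley=1 silk=1 sulfur=1 tile=1 wood=5
After 19 (gather 4 sulfur): bolt=1 iron=2 plank=1 pulley=1 silk=1 sulfur=5 tile=1 wood=5
After 20 (gather 1 silk): bolt=1 iron=2 plank=1 pulley=1 silk=2 sulfur=5 tile=1 wood=5

Answer: yes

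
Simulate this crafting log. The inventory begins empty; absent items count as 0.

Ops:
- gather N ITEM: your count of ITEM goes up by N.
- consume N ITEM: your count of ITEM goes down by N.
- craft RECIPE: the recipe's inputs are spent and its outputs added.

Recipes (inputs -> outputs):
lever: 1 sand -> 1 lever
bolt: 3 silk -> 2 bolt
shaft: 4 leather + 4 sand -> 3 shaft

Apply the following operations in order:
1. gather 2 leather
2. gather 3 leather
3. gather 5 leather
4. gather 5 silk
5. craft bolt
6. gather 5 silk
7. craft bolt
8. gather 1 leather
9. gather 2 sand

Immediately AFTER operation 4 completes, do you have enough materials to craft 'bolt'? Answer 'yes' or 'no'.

Answer: yes

Derivation:
After 1 (gather 2 leather): leather=2
After 2 (gather 3 leather): leather=5
After 3 (gather 5 leather): leather=10
After 4 (gather 5 silk): leather=10 silk=5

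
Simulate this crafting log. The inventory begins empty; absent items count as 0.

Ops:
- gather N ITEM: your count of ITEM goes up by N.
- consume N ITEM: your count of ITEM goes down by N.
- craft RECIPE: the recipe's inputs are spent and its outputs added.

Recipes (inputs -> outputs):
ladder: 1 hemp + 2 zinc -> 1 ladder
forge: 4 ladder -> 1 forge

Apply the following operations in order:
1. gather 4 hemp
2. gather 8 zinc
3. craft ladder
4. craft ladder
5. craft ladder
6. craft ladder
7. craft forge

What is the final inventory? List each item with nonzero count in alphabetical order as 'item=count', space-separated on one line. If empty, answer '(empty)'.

Answer: forge=1

Derivation:
After 1 (gather 4 hemp): hemp=4
After 2 (gather 8 zinc): hemp=4 zinc=8
After 3 (craft ladder): hemp=3 ladder=1 zinc=6
After 4 (craft ladder): hemp=2 ladder=2 zinc=4
After 5 (craft ladder): hemp=1 ladder=3 zinc=2
After 6 (craft ladder): ladder=4
After 7 (craft forge): forge=1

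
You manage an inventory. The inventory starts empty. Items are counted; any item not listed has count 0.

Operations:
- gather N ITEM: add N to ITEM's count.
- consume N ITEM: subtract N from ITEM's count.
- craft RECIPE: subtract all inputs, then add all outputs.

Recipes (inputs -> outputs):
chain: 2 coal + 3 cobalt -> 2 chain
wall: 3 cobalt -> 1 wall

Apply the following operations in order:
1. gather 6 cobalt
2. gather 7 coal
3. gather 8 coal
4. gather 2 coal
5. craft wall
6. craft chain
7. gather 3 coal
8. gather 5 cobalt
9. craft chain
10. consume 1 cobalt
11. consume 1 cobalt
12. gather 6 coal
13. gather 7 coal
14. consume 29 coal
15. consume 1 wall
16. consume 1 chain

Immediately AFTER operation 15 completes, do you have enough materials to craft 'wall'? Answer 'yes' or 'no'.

After 1 (gather 6 cobalt): cobalt=6
After 2 (gather 7 coal): coal=7 cobalt=6
After 3 (gather 8 coal): coal=15 cobalt=6
After 4 (gather 2 coal): coal=17 cobalt=6
After 5 (craft wall): coal=17 cobalt=3 wall=1
After 6 (craft chain): chain=2 coal=15 wall=1
After 7 (gather 3 coal): chain=2 coal=18 wall=1
After 8 (gather 5 cobalt): chain=2 coal=18 cobalt=5 wall=1
After 9 (craft chain): chain=4 coal=16 cobalt=2 wall=1
After 10 (consume 1 cobalt): chain=4 coal=16 cobalt=1 wall=1
After 11 (consume 1 cobalt): chain=4 coal=16 wall=1
After 12 (gather 6 coal): chain=4 coal=22 wall=1
After 13 (gather 7 coal): chain=4 coal=29 wall=1
After 14 (consume 29 coal): chain=4 wall=1
After 15 (consume 1 wall): chain=4

Answer: no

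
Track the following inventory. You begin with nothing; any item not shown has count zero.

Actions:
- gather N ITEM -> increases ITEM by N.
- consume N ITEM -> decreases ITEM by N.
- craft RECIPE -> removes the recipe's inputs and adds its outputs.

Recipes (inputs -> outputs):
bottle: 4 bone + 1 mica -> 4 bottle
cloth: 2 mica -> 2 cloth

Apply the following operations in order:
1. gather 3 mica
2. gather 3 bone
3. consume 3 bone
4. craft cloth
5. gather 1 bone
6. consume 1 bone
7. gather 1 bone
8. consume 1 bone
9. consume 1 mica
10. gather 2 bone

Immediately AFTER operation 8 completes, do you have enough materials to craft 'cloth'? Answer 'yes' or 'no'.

Answer: no

Derivation:
After 1 (gather 3 mica): mica=3
After 2 (gather 3 bone): bone=3 mica=3
After 3 (consume 3 bone): mica=3
After 4 (craft cloth): cloth=2 mica=1
After 5 (gather 1 bone): bone=1 cloth=2 mica=1
After 6 (consume 1 bone): cloth=2 mica=1
After 7 (gather 1 bone): bone=1 cloth=2 mica=1
After 8 (consume 1 bone): cloth=2 mica=1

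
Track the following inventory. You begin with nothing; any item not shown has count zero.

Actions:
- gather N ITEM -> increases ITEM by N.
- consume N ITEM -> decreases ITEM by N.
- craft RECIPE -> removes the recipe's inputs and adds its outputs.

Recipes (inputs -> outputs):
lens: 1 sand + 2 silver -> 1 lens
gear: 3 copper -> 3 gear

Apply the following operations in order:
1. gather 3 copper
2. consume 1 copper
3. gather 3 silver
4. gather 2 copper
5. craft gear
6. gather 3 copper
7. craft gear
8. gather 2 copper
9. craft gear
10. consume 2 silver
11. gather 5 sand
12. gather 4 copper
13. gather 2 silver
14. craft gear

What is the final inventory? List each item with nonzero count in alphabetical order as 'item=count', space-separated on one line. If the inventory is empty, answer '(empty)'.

After 1 (gather 3 copper): copper=3
After 2 (consume 1 copper): copper=2
After 3 (gather 3 silver): copper=2 silver=3
After 4 (gather 2 copper): copper=4 silver=3
After 5 (craft gear): copper=1 gear=3 silver=3
After 6 (gather 3 copper): copper=4 gear=3 silver=3
After 7 (craft gear): copper=1 gear=6 silver=3
After 8 (gather 2 copper): copper=3 gear=6 silver=3
After 9 (craft gear): gear=9 silver=3
After 10 (consume 2 silver): gear=9 silver=1
After 11 (gather 5 sand): gear=9 sand=5 silver=1
After 12 (gather 4 copper): copper=4 gear=9 sand=5 silver=1
After 13 (gather 2 silver): copper=4 gear=9 sand=5 silver=3
After 14 (craft gear): copper=1 gear=12 sand=5 silver=3

Answer: copper=1 gear=12 sand=5 silver=3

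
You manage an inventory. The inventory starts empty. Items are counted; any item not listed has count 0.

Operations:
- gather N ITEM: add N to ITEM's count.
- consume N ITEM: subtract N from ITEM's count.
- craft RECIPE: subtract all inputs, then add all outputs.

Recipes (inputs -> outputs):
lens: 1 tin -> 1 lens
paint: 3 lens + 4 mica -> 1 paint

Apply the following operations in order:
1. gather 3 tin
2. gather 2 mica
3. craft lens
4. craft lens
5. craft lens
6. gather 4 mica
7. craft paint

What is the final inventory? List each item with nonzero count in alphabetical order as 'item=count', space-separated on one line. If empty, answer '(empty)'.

Answer: mica=2 paint=1

Derivation:
After 1 (gather 3 tin): tin=3
After 2 (gather 2 mica): mica=2 tin=3
After 3 (craft lens): lens=1 mica=2 tin=2
After 4 (craft lens): lens=2 mica=2 tin=1
After 5 (craft lens): lens=3 mica=2
After 6 (gather 4 mica): lens=3 mica=6
After 7 (craft paint): mica=2 paint=1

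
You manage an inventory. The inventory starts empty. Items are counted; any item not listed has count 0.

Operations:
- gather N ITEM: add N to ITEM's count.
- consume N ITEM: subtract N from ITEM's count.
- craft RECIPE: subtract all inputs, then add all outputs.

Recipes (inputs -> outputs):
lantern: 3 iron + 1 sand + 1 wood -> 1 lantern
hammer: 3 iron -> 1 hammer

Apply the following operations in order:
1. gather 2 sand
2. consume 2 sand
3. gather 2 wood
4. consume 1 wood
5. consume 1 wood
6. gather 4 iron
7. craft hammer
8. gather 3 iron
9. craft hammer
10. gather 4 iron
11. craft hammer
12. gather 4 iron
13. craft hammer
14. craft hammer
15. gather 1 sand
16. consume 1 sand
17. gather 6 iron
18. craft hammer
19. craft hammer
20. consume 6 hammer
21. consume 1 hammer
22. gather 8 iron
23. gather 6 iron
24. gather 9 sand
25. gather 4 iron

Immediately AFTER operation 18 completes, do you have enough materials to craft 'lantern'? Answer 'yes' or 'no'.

Answer: no

Derivation:
After 1 (gather 2 sand): sand=2
After 2 (consume 2 sand): (empty)
After 3 (gather 2 wood): wood=2
After 4 (consume 1 wood): wood=1
After 5 (consume 1 wood): (empty)
After 6 (gather 4 iron): iron=4
After 7 (craft hammer): hammer=1 iron=1
After 8 (gather 3 iron): hammer=1 iron=4
After 9 (craft hammer): hammer=2 iron=1
After 10 (gather 4 iron): hammer=2 iron=5
After 11 (craft hammer): hammer=3 iron=2
After 12 (gather 4 iron): hammer=3 iron=6
After 13 (craft hammer): hammer=4 iron=3
After 14 (craft hammer): hammer=5
After 15 (gather 1 sand): hammer=5 sand=1
After 16 (consume 1 sand): hammer=5
After 17 (gather 6 iron): hammer=5 iron=6
After 18 (craft hammer): hammer=6 iron=3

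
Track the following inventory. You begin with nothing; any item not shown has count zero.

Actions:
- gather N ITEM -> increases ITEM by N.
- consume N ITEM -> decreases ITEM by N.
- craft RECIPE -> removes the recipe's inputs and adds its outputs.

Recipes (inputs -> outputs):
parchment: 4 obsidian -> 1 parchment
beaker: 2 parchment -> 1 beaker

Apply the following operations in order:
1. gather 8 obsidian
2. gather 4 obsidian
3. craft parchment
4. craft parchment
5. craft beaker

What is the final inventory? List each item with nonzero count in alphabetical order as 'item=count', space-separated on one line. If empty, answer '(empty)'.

After 1 (gather 8 obsidian): obsidian=8
After 2 (gather 4 obsidian): obsidian=12
After 3 (craft parchment): obsidian=8 parchment=1
After 4 (craft parchment): obsidian=4 parchment=2
After 5 (craft beaker): beaker=1 obsidian=4

Answer: beaker=1 obsidian=4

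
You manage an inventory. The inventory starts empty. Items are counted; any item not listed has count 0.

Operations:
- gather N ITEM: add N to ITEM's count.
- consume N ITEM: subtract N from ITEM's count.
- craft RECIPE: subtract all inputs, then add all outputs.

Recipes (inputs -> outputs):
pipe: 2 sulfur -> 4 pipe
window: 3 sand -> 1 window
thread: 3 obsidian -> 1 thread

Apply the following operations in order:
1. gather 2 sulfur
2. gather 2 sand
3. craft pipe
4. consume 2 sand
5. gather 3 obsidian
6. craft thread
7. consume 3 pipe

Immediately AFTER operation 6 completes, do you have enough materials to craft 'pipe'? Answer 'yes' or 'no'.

After 1 (gather 2 sulfur): sulfur=2
After 2 (gather 2 sand): sand=2 sulfur=2
After 3 (craft pipe): pipe=4 sand=2
After 4 (consume 2 sand): pipe=4
After 5 (gather 3 obsidian): obsidian=3 pipe=4
After 6 (craft thread): pipe=4 thread=1

Answer: no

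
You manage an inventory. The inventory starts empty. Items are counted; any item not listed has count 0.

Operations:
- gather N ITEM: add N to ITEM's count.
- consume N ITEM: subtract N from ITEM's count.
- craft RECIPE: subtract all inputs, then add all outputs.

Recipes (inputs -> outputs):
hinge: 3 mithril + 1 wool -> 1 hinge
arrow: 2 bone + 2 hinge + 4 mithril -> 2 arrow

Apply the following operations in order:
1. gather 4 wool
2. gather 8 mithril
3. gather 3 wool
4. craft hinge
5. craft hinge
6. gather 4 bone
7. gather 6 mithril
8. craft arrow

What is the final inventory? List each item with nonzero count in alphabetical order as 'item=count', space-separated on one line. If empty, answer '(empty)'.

Answer: arrow=2 bone=2 mithril=4 wool=5

Derivation:
After 1 (gather 4 wool): wool=4
After 2 (gather 8 mithril): mithril=8 wool=4
After 3 (gather 3 wool): mithril=8 wool=7
After 4 (craft hinge): hinge=1 mithril=5 wool=6
After 5 (craft hinge): hinge=2 mithril=2 wool=5
After 6 (gather 4 bone): bone=4 hinge=2 mithril=2 wool=5
After 7 (gather 6 mithril): bone=4 hinge=2 mithril=8 wool=5
After 8 (craft arrow): arrow=2 bone=2 mithril=4 wool=5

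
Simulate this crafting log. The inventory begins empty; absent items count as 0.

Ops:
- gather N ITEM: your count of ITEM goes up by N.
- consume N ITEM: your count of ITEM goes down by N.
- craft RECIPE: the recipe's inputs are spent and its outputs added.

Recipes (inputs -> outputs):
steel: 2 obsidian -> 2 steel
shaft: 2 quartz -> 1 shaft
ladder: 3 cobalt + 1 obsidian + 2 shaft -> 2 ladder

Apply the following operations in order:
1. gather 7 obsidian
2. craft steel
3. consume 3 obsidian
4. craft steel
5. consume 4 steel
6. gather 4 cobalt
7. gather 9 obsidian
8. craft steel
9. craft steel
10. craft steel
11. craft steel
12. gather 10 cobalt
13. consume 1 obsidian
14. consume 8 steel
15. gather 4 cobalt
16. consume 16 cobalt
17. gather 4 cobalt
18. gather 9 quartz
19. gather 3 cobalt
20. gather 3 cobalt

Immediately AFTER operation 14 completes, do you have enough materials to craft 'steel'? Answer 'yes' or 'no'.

Answer: no

Derivation:
After 1 (gather 7 obsidian): obsidian=7
After 2 (craft steel): obsidian=5 steel=2
After 3 (consume 3 obsidian): obsidian=2 steel=2
After 4 (craft steel): steel=4
After 5 (consume 4 steel): (empty)
After 6 (gather 4 cobalt): cobalt=4
After 7 (gather 9 obsidian): cobalt=4 obsidian=9
After 8 (craft steel): cobalt=4 obsidian=7 steel=2
After 9 (craft steel): cobalt=4 obsidian=5 steel=4
After 10 (craft steel): cobalt=4 obsidian=3 steel=6
After 11 (craft steel): cobalt=4 obsidian=1 steel=8
After 12 (gather 10 cobalt): cobalt=14 obsidian=1 steel=8
After 13 (consume 1 obsidian): cobalt=14 steel=8
After 14 (consume 8 steel): cobalt=14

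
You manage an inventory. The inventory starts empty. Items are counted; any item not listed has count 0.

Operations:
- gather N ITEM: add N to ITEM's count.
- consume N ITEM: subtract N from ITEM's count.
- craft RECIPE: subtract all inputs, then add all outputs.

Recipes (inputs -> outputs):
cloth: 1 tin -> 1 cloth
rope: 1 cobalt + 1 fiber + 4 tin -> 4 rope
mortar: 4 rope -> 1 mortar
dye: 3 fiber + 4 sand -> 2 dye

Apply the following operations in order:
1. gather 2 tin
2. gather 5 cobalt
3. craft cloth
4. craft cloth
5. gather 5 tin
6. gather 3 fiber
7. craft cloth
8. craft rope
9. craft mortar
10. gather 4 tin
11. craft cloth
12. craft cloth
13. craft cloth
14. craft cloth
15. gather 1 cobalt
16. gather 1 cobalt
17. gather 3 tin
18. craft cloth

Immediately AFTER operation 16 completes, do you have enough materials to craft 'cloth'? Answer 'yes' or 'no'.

After 1 (gather 2 tin): tin=2
After 2 (gather 5 cobalt): cobalt=5 tin=2
After 3 (craft cloth): cloth=1 cobalt=5 tin=1
After 4 (craft cloth): cloth=2 cobalt=5
After 5 (gather 5 tin): cloth=2 cobalt=5 tin=5
After 6 (gather 3 fiber): cloth=2 cobalt=5 fiber=3 tin=5
After 7 (craft cloth): cloth=3 cobalt=5 fiber=3 tin=4
After 8 (craft rope): cloth=3 cobalt=4 fiber=2 rope=4
After 9 (craft mortar): cloth=3 cobalt=4 fiber=2 mortar=1
After 10 (gather 4 tin): cloth=3 cobalt=4 fiber=2 mortar=1 tin=4
After 11 (craft cloth): cloth=4 cobalt=4 fiber=2 mortar=1 tin=3
After 12 (craft cloth): cloth=5 cobalt=4 fiber=2 mortar=1 tin=2
After 13 (craft cloth): cloth=6 cobalt=4 fiber=2 mortar=1 tin=1
After 14 (craft cloth): cloth=7 cobalt=4 fiber=2 mortar=1
After 15 (gather 1 cobalt): cloth=7 cobalt=5 fiber=2 mortar=1
After 16 (gather 1 cobalt): cloth=7 cobalt=6 fiber=2 mortar=1

Answer: no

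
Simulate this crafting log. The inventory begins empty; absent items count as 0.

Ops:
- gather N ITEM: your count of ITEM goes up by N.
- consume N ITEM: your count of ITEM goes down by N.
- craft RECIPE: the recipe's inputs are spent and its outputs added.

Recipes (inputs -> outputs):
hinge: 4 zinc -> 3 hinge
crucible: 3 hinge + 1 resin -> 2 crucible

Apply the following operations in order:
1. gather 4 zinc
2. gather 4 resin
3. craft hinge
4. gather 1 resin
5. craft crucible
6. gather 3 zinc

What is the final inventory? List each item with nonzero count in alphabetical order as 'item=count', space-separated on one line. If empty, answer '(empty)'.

After 1 (gather 4 zinc): zinc=4
After 2 (gather 4 resin): resin=4 zinc=4
After 3 (craft hinge): hinge=3 resin=4
After 4 (gather 1 resin): hinge=3 resin=5
After 5 (craft crucible): crucible=2 resin=4
After 6 (gather 3 zinc): crucible=2 resin=4 zinc=3

Answer: crucible=2 resin=4 zinc=3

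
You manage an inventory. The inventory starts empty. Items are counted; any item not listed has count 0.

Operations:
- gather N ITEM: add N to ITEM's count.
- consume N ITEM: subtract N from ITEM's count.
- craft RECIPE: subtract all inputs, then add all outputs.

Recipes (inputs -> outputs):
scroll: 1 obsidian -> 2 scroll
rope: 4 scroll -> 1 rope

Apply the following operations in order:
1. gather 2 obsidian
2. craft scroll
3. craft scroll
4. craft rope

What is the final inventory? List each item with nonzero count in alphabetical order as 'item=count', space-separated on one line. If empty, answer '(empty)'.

Answer: rope=1

Derivation:
After 1 (gather 2 obsidian): obsidian=2
After 2 (craft scroll): obsidian=1 scroll=2
After 3 (craft scroll): scroll=4
After 4 (craft rope): rope=1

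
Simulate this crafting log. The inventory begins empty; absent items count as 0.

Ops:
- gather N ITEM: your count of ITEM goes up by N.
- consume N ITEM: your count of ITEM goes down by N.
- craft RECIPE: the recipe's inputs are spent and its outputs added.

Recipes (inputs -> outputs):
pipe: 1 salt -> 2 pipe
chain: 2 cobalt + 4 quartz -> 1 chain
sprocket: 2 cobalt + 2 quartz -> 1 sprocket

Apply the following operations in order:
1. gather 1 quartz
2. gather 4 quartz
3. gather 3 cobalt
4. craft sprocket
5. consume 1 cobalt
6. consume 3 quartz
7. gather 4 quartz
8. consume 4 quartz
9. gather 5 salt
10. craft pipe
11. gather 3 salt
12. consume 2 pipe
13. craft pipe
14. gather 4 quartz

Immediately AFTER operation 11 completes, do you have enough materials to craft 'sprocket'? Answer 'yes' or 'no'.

After 1 (gather 1 quartz): quartz=1
After 2 (gather 4 quartz): quartz=5
After 3 (gather 3 cobalt): cobalt=3 quartz=5
After 4 (craft sprocket): cobalt=1 quartz=3 sprocket=1
After 5 (consume 1 cobalt): quartz=3 sprocket=1
After 6 (consume 3 quartz): sprocket=1
After 7 (gather 4 quartz): quartz=4 sprocket=1
After 8 (consume 4 quartz): sprocket=1
After 9 (gather 5 salt): salt=5 sprocket=1
After 10 (craft pipe): pipe=2 salt=4 sprocket=1
After 11 (gather 3 salt): pipe=2 salt=7 sprocket=1

Answer: no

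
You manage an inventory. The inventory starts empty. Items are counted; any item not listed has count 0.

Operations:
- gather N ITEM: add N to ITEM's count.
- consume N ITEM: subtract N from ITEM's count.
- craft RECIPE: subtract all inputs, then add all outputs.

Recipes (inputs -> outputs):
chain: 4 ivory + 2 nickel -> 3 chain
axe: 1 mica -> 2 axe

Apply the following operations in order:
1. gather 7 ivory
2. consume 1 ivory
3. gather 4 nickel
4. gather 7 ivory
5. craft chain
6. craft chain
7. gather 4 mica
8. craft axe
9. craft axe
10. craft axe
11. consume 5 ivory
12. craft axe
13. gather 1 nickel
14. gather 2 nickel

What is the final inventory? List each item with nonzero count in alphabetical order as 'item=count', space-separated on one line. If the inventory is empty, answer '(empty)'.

After 1 (gather 7 ivory): ivory=7
After 2 (consume 1 ivory): ivory=6
After 3 (gather 4 nickel): ivory=6 nickel=4
After 4 (gather 7 ivory): ivory=13 nickel=4
After 5 (craft chain): chain=3 ivory=9 nickel=2
After 6 (craft chain): chain=6 ivory=5
After 7 (gather 4 mica): chain=6 ivory=5 mica=4
After 8 (craft axe): axe=2 chain=6 ivory=5 mica=3
After 9 (craft axe): axe=4 chain=6 ivory=5 mica=2
After 10 (craft axe): axe=6 chain=6 ivory=5 mica=1
After 11 (consume 5 ivory): axe=6 chain=6 mica=1
After 12 (craft axe): axe=8 chain=6
After 13 (gather 1 nickel): axe=8 chain=6 nickel=1
After 14 (gather 2 nickel): axe=8 chain=6 nickel=3

Answer: axe=8 chain=6 nickel=3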